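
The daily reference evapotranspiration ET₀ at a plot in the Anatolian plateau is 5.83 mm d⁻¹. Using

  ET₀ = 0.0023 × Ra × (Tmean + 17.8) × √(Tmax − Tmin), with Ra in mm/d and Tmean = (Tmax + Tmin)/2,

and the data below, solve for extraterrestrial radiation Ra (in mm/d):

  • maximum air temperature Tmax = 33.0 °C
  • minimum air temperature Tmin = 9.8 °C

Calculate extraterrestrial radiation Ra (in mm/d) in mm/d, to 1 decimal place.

Tmean = 21.40 °C; √ΔT = 4.8166
Ra = ET₀ / [0.0023 × (Tmean+17.8) × √ΔT] = 5.83 / (0.0023 × 39.20 × 4.8166) = 13.425 mm/d

13.4 mm/d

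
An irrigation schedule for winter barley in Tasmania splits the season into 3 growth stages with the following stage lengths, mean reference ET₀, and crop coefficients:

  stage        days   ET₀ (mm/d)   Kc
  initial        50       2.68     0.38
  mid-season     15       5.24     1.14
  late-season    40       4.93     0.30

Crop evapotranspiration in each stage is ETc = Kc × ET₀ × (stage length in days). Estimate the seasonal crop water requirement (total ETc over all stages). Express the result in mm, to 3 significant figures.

200 mm

initial: 0.38 × 2.68 × 50 = 50.92 mm
mid-season: 1.14 × 5.24 × 15 = 89.60 mm
late-season: 0.30 × 4.93 × 40 = 59.16 mm
Seasonal total = 199.68 mm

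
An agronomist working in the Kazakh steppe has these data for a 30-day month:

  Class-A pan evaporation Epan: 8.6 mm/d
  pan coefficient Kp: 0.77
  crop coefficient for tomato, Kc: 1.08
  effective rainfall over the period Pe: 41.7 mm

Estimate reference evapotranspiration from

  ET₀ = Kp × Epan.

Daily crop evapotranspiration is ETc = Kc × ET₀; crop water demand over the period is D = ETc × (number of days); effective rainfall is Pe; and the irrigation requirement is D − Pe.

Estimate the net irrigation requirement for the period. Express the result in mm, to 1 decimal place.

ET₀ = 0.77 × 8.6 = 6.6220 mm/d
ETc = Kc × ET₀ = 1.08 × 6.6220 = 7.1518 mm/d
Crop demand D = ETc × 30 d = 7.1518 × 30 = 214.554 mm
D − Pe = 214.554 − 41.7 = 172.854 mm

172.9 mm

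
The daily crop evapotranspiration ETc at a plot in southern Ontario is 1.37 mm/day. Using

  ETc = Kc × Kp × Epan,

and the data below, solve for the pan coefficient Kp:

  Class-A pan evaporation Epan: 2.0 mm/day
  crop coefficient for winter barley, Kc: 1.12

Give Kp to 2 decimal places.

0.61

ETc = Kc × Kp × Epan  ⇒  Kp = ETc / (Kc × Epan)
Kp = 1.37 / (1.12 × 2.0) = 1.37 / 2.240 = 0.6116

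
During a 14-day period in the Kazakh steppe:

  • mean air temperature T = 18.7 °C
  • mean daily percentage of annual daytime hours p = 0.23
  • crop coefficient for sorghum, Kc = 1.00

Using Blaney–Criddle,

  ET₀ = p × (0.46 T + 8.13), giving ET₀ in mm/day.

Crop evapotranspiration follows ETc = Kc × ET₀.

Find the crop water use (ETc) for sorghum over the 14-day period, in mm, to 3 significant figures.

ET₀ = 0.23 × (0.46 × 18.7 + 8.13) = 0.23 × 16.732 = 3.8484 mm/d
ETc = Kc × ET₀ = 1.00 × 3.8484 = 3.8484 mm/d
Over 14 days: 3.8484 × 14 = 53.878 mm

53.9 mm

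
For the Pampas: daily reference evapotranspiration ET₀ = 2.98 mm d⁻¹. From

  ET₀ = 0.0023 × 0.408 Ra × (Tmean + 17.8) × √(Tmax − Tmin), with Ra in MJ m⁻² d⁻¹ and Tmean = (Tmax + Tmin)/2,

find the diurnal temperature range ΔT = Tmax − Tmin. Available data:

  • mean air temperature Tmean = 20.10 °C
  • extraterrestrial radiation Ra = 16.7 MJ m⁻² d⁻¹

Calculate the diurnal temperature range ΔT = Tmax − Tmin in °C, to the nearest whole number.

√ΔT = ET₀ / [0.0023 × 0.408 × Ra × (Tmean+17.8)] = 2.98 / (0.0023 × 6.8136 × 37.90) = 5.0173
ΔT = 5.0173² = 25.173 °C

25 °C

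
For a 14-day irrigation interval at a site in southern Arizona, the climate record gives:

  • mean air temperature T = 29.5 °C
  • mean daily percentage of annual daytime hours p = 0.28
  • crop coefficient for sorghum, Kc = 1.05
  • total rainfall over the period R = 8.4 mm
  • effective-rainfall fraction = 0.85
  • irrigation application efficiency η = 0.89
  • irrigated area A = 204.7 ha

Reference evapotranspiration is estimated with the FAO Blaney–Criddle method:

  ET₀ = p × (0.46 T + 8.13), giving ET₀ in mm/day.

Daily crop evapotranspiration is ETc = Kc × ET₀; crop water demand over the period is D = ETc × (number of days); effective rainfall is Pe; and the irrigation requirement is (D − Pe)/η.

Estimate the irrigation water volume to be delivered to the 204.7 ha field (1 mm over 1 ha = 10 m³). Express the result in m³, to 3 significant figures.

ET₀ = 0.28 × (0.46 × 29.5 + 8.13) = 0.28 × 21.700 = 6.0760 mm/d
ETc = Kc × ET₀ = 1.05 × 6.0760 = 6.3798 mm/d
Crop demand D = ETc × 14 d = 6.3798 × 14 = 89.317 mm
Pe = 0.85 × 8.4 = 7.140 mm
D − Pe = 89.317 − 7.140 = 82.177 mm
Gross irrigation = 82.177 / 0.89 = 92.334 mm
Volume = 92.334 mm × 204.7 ha × 10 = 189007.7 m³

189000 m³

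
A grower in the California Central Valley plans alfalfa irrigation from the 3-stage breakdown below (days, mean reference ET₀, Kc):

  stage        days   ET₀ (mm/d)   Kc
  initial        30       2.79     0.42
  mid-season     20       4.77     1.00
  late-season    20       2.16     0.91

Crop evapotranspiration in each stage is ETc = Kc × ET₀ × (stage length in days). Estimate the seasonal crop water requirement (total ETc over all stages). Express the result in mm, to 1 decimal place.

169.9 mm

initial: 0.42 × 2.79 × 30 = 35.15 mm
mid-season: 1.00 × 4.77 × 20 = 95.40 mm
late-season: 0.91 × 2.16 × 20 = 39.31 mm
Seasonal total = 169.86 mm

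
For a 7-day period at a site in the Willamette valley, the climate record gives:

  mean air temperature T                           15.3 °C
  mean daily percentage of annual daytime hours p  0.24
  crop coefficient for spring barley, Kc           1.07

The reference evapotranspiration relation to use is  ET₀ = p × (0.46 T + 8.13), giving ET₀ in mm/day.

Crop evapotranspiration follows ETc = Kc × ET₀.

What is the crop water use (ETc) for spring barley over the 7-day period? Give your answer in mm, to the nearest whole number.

ET₀ = 0.24 × (0.46 × 15.3 + 8.13) = 0.24 × 15.168 = 3.6403 mm/d
ETc = Kc × ET₀ = 1.07 × 3.6403 = 3.8951 mm/d
Over 7 days: 3.8951 × 7 = 27.266 mm

27 mm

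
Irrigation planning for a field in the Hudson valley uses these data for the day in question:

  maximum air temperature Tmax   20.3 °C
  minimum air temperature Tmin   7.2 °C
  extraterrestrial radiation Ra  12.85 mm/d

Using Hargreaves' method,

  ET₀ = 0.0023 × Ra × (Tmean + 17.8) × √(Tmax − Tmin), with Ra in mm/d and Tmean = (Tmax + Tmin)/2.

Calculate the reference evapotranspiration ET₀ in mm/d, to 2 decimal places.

Tmean = (20.3 + 7.2)/2 = 13.75 °C
ET₀ = 0.0023 × 12.85 × (13.75 + 17.8) × √13.1 = 0.0023 × 12.85 × 31.55 × 3.6194 = 3.3749 mm/d

3.37 mm/d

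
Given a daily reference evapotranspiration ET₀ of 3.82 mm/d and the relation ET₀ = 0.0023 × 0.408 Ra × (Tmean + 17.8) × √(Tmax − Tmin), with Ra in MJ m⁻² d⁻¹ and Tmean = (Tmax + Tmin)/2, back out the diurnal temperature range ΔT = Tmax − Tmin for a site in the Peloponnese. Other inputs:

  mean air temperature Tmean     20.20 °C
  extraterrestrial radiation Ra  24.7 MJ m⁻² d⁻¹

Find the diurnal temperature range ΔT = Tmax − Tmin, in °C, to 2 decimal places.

√ΔT = ET₀ / [0.0023 × 0.408 × Ra × (Tmean+17.8)] = 3.82 / (0.0023 × 10.0776 × 38.00) = 4.3371
ΔT = 4.3371² = 18.810 °C

18.81 °C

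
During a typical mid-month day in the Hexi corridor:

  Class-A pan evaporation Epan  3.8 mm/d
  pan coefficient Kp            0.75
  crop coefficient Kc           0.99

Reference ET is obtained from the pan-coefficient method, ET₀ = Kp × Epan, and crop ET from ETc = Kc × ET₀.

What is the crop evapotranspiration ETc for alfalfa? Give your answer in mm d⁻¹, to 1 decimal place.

2.8 mm d⁻¹

ET₀ = 0.75 × 3.8 = 2.8500 mm/d
ETc = Kc × ET₀ = 0.99 × 2.8500 = 2.8215 mm/d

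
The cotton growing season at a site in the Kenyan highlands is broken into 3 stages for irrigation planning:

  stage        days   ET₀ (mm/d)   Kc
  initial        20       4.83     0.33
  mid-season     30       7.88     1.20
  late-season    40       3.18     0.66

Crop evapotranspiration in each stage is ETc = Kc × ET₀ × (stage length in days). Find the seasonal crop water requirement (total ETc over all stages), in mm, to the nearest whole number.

400 mm

initial: 0.33 × 4.83 × 20 = 31.88 mm
mid-season: 1.20 × 7.88 × 30 = 283.68 mm
late-season: 0.66 × 3.18 × 40 = 83.95 mm
Seasonal total = 399.51 mm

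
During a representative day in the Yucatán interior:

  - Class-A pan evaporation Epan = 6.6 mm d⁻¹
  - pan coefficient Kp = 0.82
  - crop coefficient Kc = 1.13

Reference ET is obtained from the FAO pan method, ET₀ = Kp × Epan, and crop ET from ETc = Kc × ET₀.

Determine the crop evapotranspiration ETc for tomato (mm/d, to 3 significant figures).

6.12 mm/d

ET₀ = 0.82 × 6.6 = 5.4120 mm/d
ETc = Kc × ET₀ = 1.13 × 5.4120 = 6.1156 mm/d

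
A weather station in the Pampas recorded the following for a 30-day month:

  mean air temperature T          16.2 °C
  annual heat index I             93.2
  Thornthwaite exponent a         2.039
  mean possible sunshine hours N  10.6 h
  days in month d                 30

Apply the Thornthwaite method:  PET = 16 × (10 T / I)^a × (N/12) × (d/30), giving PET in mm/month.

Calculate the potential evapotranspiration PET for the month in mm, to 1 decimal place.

10T/I = 10 × 16.2 / 93.2 = 1.7382
(10T/I)^a = 1.7382^2.039 = 3.0872
Uncorrected PET = 16 × 3.0872 = 49.395 mm
Correction = (N/12)(d/30) = (10.6/12)(30/30) = 0.8833
PET = 49.395 × 0.8833 = 43.631 mm/month

43.6 mm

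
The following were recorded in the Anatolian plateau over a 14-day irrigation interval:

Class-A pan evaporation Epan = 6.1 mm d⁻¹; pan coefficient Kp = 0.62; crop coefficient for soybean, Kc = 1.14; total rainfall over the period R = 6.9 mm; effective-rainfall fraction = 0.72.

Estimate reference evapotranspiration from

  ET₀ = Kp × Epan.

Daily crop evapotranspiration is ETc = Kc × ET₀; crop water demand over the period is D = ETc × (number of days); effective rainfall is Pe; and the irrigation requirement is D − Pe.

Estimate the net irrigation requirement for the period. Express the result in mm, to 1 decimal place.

ET₀ = 0.62 × 6.1 = 3.7820 mm/d
ETc = Kc × ET₀ = 1.14 × 3.7820 = 4.3115 mm/d
Crop demand D = ETc × 14 d = 4.3115 × 14 = 60.361 mm
Pe = 0.72 × 6.9 = 4.968 mm
D − Pe = 60.361 − 4.968 = 55.393 mm

55.4 mm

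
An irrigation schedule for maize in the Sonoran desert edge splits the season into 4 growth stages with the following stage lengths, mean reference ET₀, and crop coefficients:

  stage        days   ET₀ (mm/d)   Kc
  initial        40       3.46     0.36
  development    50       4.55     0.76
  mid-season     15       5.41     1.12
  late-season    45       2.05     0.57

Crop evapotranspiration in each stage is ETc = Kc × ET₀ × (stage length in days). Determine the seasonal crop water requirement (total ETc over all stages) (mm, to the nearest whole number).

initial: 0.36 × 3.46 × 40 = 49.82 mm
development: 0.76 × 4.55 × 50 = 172.90 mm
mid-season: 1.12 × 5.41 × 15 = 90.89 mm
late-season: 0.57 × 2.05 × 45 = 52.58 mm
Seasonal total = 366.19 mm

366 mm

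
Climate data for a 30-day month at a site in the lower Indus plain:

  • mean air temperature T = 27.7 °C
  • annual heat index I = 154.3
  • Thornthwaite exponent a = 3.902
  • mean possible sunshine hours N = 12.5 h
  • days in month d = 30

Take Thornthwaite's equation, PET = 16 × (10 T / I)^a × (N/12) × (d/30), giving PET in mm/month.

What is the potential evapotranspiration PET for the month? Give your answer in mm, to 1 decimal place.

10T/I = 10 × 27.7 / 154.3 = 1.7952
(10T/I)^a = 1.7952^3.902 = 9.8073
Uncorrected PET = 16 × 9.8073 = 156.917 mm
Correction = (N/12)(d/30) = (12.5/12)(30/30) = 1.0417
PET = 156.917 × 1.0417 = 163.460 mm/month

163.5 mm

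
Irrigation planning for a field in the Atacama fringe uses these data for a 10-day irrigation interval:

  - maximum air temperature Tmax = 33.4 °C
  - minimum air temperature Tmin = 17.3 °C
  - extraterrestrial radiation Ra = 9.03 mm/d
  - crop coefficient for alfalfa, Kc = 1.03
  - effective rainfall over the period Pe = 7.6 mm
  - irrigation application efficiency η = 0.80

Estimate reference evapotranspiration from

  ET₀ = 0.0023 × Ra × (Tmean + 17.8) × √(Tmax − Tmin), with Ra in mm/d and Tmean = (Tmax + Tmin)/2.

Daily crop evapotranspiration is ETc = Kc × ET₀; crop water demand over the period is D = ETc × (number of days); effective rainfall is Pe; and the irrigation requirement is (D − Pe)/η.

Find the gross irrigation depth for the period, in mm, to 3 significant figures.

36.8 mm

Tmean = (33.4 + 17.3)/2 = 25.35 °C
ET₀ = 0.0023 × 9.03 × (25.35 + 17.8) × √16.1 = 0.0023 × 9.03 × 43.15 × 4.0125 = 3.5959 mm/d
ETc = Kc × ET₀ = 1.03 × 3.5959 = 3.7038 mm/d
Crop demand D = ETc × 10 d = 3.7038 × 10 = 37.038 mm
D − Pe = 37.038 − 7.6 = 29.438 mm
Gross irrigation = 29.438 / 0.80 = 36.798 mm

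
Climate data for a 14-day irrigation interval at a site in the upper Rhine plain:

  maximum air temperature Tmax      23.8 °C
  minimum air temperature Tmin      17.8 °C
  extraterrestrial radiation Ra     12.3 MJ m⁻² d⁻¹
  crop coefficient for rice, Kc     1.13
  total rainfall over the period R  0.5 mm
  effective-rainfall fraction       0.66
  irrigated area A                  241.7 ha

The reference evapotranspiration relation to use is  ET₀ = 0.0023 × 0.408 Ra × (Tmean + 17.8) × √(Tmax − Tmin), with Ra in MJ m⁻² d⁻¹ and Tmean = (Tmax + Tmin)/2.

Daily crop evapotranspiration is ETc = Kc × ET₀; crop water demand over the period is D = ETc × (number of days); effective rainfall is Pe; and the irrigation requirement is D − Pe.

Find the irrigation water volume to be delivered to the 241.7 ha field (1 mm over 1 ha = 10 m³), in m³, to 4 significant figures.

Tmean = (23.8 + 17.8)/2 = 20.80 °C
0.408 Ra = 0.408 × 12.3 = 5.0184 mm/d equivalent
ET₀ = 0.0023 × 5.0184 × (20.80 + 17.8) × √6.0 = 0.0023 × 5.0184 × 38.60 × 2.4495 = 1.0913 mm/d
ETc = Kc × ET₀ = 1.13 × 1.0913 = 1.2332 mm/d
Crop demand D = ETc × 14 d = 1.2332 × 14 = 17.265 mm
Pe = 0.66 × 0.5 = 0.330 mm
D − Pe = 17.265 − 0.330 = 16.935 mm
Volume = 16.935 mm × 241.7 ha × 10 = 40931.9 m³

40930 m³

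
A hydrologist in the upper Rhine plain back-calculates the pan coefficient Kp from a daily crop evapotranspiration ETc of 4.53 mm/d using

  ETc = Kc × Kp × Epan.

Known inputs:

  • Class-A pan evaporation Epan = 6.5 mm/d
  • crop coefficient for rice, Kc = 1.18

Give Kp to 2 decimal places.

ETc = Kc × Kp × Epan  ⇒  Kp = ETc / (Kc × Epan)
Kp = 4.53 / (1.18 × 6.5) = 4.53 / 7.670 = 0.5906

0.59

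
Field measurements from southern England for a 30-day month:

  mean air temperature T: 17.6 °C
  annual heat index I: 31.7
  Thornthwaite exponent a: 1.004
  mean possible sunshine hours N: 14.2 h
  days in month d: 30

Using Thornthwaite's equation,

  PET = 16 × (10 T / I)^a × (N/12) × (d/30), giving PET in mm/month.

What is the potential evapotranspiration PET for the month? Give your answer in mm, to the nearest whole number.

106 mm

10T/I = 10 × 17.6 / 31.7 = 5.5521
(10T/I)^a = 5.5521^1.004 = 5.5903
Uncorrected PET = 16 × 5.5903 = 89.445 mm
Correction = (N/12)(d/30) = (14.2/12)(30/30) = 1.1833
PET = 89.445 × 1.1833 = 105.840 mm/month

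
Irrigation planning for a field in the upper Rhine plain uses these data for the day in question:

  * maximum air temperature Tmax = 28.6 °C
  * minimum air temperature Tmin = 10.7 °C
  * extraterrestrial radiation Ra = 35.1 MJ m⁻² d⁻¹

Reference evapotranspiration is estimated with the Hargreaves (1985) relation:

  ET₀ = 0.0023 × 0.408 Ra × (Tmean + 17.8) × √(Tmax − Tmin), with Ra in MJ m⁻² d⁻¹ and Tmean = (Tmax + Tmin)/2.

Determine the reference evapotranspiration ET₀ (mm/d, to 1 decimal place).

5.2 mm/d

Tmean = (28.6 + 10.7)/2 = 19.65 °C
0.408 Ra = 0.408 × 35.1 = 14.3208 mm/d equivalent
ET₀ = 0.0023 × 14.3208 × (19.65 + 17.8) × √17.9 = 0.0023 × 14.3208 × 37.45 × 4.2308 = 5.2188 mm/d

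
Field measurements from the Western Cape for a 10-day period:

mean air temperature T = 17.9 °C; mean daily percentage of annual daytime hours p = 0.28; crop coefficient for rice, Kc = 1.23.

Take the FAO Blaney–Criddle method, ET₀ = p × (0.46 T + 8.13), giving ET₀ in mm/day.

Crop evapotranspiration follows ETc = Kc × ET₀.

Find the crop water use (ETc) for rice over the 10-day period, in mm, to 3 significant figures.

56.4 mm

ET₀ = 0.28 × (0.46 × 17.9 + 8.13) = 0.28 × 16.364 = 4.5819 mm/d
ETc = Kc × ET₀ = 1.23 × 4.5819 = 5.6357 mm/d
Over 10 days: 5.6357 × 10 = 56.357 mm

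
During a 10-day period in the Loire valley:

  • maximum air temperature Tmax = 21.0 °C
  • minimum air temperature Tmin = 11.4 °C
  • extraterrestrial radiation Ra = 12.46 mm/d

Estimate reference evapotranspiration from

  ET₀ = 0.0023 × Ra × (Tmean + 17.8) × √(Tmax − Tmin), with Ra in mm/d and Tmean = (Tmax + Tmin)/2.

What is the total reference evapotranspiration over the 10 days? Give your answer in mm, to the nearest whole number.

30 mm

Tmean = (21.0 + 11.4)/2 = 16.20 °C
ET₀ = 0.0023 × 12.46 × (16.20 + 17.8) × √9.6 = 0.0023 × 12.46 × 34.00 × 3.0984 = 3.0190 mm/d
Over 10 days: 3.0190 × 10 = 30.190 mm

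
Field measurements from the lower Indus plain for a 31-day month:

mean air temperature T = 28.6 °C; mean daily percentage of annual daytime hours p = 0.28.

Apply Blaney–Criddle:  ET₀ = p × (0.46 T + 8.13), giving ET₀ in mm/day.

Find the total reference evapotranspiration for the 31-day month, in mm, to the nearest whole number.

ET₀ = 0.28 × (0.46 × 28.6 + 8.13) = 0.28 × 21.286 = 5.9601 mm/d
Monthly total = 5.9601 × 31 = 184.763 mm

185 mm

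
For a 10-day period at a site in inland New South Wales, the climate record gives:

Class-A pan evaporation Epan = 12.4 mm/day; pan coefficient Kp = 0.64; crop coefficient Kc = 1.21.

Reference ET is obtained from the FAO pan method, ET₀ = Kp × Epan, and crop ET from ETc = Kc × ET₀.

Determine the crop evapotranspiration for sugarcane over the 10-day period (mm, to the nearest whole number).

ET₀ = 0.64 × 12.4 = 7.9360 mm/d
ETc = Kc × ET₀ = 1.21 × 7.9360 = 9.6026 mm/d
Over 10 days: 9.6026 × 10 = 96.026 mm

96 mm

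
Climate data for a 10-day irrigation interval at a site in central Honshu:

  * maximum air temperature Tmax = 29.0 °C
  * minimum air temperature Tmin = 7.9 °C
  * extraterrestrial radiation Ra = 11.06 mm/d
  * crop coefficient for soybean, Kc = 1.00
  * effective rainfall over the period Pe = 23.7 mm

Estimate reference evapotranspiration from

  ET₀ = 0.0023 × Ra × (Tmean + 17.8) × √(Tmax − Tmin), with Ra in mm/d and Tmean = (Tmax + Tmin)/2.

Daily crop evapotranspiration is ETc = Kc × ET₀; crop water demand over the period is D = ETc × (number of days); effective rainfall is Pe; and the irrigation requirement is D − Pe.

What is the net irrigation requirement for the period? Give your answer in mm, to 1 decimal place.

Tmean = (29.0 + 7.9)/2 = 18.45 °C
ET₀ = 0.0023 × 11.06 × (18.45 + 17.8) × √21.1 = 0.0023 × 11.06 × 36.25 × 4.5935 = 4.2358 mm/d
ETc = Kc × ET₀ = 1.00 × 4.2358 = 4.2358 mm/d
Crop demand D = ETc × 10 d = 4.2358 × 10 = 42.358 mm
D − Pe = 42.358 − 23.7 = 18.658 mm

18.7 mm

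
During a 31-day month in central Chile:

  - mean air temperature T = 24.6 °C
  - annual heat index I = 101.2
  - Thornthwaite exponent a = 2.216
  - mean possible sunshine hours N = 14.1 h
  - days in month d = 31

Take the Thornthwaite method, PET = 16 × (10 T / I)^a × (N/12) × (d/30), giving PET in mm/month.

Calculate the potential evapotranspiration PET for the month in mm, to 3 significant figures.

10T/I = 10 × 24.6 / 101.2 = 2.4308
(10T/I)^a = 2.4308^2.216 = 7.1585
Uncorrected PET = 16 × 7.1585 = 114.536 mm
Correction = (N/12)(d/30) = (14.1/12)(31/30) = 1.2142
PET = 114.536 × 1.2142 = 139.070 mm/month

139 mm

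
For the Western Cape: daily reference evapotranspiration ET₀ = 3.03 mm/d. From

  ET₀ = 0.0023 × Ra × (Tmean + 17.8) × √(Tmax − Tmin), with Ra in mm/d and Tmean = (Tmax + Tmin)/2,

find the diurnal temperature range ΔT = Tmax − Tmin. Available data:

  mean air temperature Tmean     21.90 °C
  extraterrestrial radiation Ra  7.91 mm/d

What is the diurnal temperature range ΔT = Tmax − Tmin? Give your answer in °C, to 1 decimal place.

17.6 °C

√ΔT = ET₀ / [0.0023 × Ra × (Tmean+17.8)] = 3.03 / (0.0023 × 7.91 × 39.70) = 4.1952
ΔT = 4.1952² = 17.600 °C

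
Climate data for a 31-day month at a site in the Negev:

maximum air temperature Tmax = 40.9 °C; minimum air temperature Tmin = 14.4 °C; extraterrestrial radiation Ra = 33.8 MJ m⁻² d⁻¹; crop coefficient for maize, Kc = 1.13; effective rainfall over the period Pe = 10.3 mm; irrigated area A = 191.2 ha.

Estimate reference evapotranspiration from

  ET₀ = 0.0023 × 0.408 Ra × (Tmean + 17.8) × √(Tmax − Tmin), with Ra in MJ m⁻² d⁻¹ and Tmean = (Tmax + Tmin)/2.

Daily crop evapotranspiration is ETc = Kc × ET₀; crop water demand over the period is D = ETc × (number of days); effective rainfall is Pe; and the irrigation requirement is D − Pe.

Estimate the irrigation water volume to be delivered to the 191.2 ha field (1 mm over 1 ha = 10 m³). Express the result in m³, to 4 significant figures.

Tmean = (40.9 + 14.4)/2 = 27.65 °C
0.408 Ra = 0.408 × 33.8 = 13.7904 mm/d equivalent
ET₀ = 0.0023 × 13.7904 × (27.65 + 17.8) × √26.5 = 0.0023 × 13.7904 × 45.45 × 5.1478 = 7.4210 mm/d
ETc = Kc × ET₀ = 1.13 × 7.4210 = 8.3857 mm/d
Crop demand D = ETc × 31 d = 8.3857 × 31 = 259.957 mm
D − Pe = 259.957 − 10.3 = 249.657 mm
Volume = 249.657 mm × 191.2 ha × 10 = 477344.2 m³

477300 m³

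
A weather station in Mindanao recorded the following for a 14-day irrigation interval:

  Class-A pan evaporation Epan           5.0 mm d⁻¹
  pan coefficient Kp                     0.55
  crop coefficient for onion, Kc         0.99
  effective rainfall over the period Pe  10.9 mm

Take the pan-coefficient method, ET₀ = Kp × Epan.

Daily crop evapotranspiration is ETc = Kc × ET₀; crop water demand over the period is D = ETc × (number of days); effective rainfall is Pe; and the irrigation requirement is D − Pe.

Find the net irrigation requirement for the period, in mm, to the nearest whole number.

27 mm

ET₀ = 0.55 × 5.0 = 2.7500 mm/d
ETc = Kc × ET₀ = 0.99 × 2.7500 = 2.7225 mm/d
Crop demand D = ETc × 14 d = 2.7225 × 14 = 38.115 mm
D − Pe = 38.115 − 10.9 = 27.215 mm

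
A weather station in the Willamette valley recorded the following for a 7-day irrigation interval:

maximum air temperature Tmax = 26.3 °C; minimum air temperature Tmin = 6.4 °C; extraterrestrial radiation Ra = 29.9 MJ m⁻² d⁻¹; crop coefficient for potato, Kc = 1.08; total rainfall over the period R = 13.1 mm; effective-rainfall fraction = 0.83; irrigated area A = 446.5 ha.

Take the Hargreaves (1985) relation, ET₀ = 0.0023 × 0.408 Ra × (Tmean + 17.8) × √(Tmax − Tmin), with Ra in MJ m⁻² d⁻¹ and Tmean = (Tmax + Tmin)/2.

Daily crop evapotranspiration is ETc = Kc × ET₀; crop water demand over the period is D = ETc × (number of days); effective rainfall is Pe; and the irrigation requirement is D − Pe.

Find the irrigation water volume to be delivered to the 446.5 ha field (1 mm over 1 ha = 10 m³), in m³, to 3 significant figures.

Tmean = (26.3 + 6.4)/2 = 16.35 °C
0.408 Ra = 0.408 × 29.9 = 12.1992 mm/d equivalent
ET₀ = 0.0023 × 12.1992 × (16.35 + 17.8) × √19.9 = 0.0023 × 12.1992 × 34.15 × 4.4609 = 4.2744 mm/d
ETc = Kc × ET₀ = 1.08 × 4.2744 = 4.6164 mm/d
Crop demand D = ETc × 7 d = 4.6164 × 7 = 32.315 mm
Pe = 0.83 × 13.1 = 10.873 mm
D − Pe = 32.315 − 10.873 = 21.442 mm
Volume = 21.442 mm × 446.5 ha × 10 = 95738.5 m³

95700 m³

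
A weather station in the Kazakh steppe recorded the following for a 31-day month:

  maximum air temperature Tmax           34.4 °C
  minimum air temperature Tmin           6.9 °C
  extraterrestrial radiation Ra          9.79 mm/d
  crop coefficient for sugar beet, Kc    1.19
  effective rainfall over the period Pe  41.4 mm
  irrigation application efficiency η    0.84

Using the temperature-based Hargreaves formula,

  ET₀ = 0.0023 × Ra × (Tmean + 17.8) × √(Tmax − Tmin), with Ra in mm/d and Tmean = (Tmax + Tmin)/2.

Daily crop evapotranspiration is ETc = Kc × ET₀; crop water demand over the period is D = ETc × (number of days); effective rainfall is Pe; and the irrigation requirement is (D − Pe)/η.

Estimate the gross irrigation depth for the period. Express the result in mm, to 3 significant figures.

Tmean = (34.4 + 6.9)/2 = 20.65 °C
ET₀ = 0.0023 × 9.79 × (20.65 + 17.8) × √27.5 = 0.0023 × 9.79 × 38.45 × 5.2440 = 4.5401 mm/d
ETc = Kc × ET₀ = 1.19 × 4.5401 = 5.4027 mm/d
Crop demand D = ETc × 31 d = 5.4027 × 31 = 167.484 mm
D − Pe = 167.484 − 41.4 = 126.084 mm
Gross irrigation = 126.084 / 0.84 = 150.100 mm

150 mm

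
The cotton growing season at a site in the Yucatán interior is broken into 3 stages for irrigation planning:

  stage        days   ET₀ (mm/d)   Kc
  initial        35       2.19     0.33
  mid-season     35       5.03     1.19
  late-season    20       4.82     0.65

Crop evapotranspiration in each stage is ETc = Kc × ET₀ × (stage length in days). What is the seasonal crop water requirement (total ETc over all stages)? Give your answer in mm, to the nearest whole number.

initial: 0.33 × 2.19 × 35 = 25.29 mm
mid-season: 1.19 × 5.03 × 35 = 209.50 mm
late-season: 0.65 × 4.82 × 20 = 62.66 mm
Seasonal total = 297.45 mm

297 mm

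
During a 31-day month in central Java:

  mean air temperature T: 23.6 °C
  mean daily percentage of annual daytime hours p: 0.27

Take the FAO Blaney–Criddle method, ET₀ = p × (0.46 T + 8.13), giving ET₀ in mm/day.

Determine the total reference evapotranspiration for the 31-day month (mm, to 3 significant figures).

159 mm

ET₀ = 0.27 × (0.46 × 23.6 + 8.13) = 0.27 × 18.986 = 5.1262 mm/d
Monthly total = 5.1262 × 31 = 158.912 mm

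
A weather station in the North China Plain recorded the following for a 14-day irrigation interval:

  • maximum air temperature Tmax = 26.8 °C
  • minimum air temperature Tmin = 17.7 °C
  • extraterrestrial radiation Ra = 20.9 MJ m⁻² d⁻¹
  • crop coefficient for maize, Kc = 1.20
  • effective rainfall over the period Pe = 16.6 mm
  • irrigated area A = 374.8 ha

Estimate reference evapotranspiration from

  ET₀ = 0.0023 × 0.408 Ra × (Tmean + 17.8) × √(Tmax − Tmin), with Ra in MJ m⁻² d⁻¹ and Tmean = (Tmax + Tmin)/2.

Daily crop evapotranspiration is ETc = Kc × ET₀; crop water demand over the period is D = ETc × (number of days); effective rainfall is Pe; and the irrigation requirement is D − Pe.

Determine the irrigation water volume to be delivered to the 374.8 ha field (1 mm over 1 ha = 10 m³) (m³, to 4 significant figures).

Tmean = (26.8 + 17.7)/2 = 22.25 °C
0.408 Ra = 0.408 × 20.9 = 8.5272 mm/d equivalent
ET₀ = 0.0023 × 8.5272 × (22.25 + 17.8) × √9.1 = 0.0023 × 8.5272 × 40.05 × 3.0166 = 2.3695 mm/d
ETc = Kc × ET₀ = 1.20 × 2.3695 = 2.8434 mm/d
Crop demand D = ETc × 14 d = 2.8434 × 14 = 39.808 mm
D − Pe = 39.808 − 16.6 = 23.208 mm
Volume = 23.208 mm × 374.8 ha × 10 = 86983.6 m³

86980 m³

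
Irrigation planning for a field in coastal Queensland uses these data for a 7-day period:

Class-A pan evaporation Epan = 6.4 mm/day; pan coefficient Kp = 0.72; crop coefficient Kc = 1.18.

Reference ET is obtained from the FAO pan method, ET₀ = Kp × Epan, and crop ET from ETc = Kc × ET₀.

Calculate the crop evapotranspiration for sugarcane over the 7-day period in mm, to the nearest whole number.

ET₀ = 0.72 × 6.4 = 4.6080 mm/d
ETc = Kc × ET₀ = 1.18 × 4.6080 = 5.4374 mm/d
Over 7 days: 5.4374 × 7 = 38.062 mm

38 mm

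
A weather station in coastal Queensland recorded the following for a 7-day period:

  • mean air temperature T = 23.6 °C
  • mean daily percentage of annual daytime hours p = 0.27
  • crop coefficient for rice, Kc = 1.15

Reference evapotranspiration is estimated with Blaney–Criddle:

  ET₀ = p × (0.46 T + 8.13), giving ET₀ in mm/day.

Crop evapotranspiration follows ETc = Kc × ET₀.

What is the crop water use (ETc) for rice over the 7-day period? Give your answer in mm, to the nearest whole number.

41 mm

ET₀ = 0.27 × (0.46 × 23.6 + 8.13) = 0.27 × 18.986 = 5.1262 mm/d
ETc = Kc × ET₀ = 1.15 × 5.1262 = 5.8951 mm/d
Over 7 days: 5.8951 × 7 = 41.266 mm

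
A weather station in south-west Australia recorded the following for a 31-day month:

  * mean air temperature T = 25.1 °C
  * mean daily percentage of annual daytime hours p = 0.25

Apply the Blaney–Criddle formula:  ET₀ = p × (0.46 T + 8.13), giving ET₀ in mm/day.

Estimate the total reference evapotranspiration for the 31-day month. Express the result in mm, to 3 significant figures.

ET₀ = 0.25 × (0.46 × 25.1 + 8.13) = 0.25 × 19.676 = 4.9190 mm/d
Monthly total = 4.9190 × 31 = 152.489 mm

152 mm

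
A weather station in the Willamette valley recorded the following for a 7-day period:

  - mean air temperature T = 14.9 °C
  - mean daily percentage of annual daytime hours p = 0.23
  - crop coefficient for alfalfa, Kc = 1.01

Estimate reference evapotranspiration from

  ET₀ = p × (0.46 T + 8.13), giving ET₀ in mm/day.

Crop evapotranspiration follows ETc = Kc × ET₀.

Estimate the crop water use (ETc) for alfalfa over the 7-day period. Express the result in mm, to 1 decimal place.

24.4 mm

ET₀ = 0.23 × (0.46 × 14.9 + 8.13) = 0.23 × 14.984 = 3.4463 mm/d
ETc = Kc × ET₀ = 1.01 × 3.4463 = 3.4808 mm/d
Over 7 days: 3.4808 × 7 = 24.366 mm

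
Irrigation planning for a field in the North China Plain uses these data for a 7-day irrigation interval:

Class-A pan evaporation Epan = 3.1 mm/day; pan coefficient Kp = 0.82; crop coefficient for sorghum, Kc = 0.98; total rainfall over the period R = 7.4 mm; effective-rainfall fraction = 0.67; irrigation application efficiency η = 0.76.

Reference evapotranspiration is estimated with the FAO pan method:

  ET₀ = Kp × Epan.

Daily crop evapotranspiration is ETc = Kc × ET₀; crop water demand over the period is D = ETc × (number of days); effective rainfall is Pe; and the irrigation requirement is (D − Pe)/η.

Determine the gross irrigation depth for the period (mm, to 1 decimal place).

16.4 mm

ET₀ = 0.82 × 3.1 = 2.5420 mm/d
ETc = Kc × ET₀ = 0.98 × 2.5420 = 2.4912 mm/d
Crop demand D = ETc × 7 d = 2.4912 × 7 = 17.438 mm
Pe = 0.67 × 7.4 = 4.958 mm
D − Pe = 17.438 − 4.958 = 12.480 mm
Gross irrigation = 12.480 / 0.76 = 16.421 mm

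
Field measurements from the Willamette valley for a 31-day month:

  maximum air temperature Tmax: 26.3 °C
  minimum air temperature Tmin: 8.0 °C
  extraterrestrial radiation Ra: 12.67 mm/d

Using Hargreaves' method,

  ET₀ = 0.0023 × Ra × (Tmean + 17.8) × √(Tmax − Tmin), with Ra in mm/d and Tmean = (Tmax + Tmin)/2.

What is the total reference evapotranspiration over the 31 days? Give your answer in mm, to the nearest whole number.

135 mm

Tmean = (26.3 + 8.0)/2 = 17.15 °C
ET₀ = 0.0023 × 12.67 × (17.15 + 17.8) × √18.3 = 0.0023 × 12.67 × 34.95 × 4.2778 = 4.3568 mm/d
Over 31 days: 4.3568 × 31 = 135.061 mm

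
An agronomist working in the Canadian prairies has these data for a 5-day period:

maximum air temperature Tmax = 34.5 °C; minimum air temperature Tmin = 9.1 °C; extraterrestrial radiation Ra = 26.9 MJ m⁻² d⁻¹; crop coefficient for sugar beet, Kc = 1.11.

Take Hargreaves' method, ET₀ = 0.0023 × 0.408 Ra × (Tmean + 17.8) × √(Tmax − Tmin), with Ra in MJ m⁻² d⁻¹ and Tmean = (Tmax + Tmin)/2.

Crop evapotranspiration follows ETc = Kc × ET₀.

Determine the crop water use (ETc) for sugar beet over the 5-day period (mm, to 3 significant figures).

Tmean = (34.5 + 9.1)/2 = 21.80 °C
0.408 Ra = 0.408 × 26.9 = 10.9752 mm/d equivalent
ET₀ = 0.0023 × 10.9752 × (21.80 + 17.8) × √25.4 = 0.0023 × 10.9752 × 39.60 × 5.0398 = 5.0379 mm/d
ETc = Kc × ET₀ = 1.11 × 5.0379 = 5.5921 mm/d
Over 5 days: 5.5921 × 5 = 27.961 mm

28.0 mm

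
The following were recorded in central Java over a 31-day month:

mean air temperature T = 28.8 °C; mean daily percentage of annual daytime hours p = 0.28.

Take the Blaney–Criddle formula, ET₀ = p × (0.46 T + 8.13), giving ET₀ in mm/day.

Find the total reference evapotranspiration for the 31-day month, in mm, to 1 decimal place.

185.6 mm

ET₀ = 0.28 × (0.46 × 28.8 + 8.13) = 0.28 × 21.378 = 5.9858 mm/d
Monthly total = 5.9858 × 31 = 185.560 mm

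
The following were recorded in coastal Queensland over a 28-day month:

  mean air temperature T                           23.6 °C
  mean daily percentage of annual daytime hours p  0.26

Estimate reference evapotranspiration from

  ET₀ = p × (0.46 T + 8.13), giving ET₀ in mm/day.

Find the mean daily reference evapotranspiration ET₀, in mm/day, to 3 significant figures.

4.94 mm/day

ET₀ = 0.26 × (0.46 × 23.6 + 8.13) = 0.26 × 18.986 = 4.9364 mm/d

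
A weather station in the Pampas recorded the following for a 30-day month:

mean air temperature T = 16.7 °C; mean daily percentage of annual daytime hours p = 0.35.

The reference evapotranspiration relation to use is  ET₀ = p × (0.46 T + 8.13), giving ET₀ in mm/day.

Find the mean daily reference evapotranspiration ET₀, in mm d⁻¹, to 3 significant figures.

ET₀ = 0.35 × (0.46 × 16.7 + 8.13) = 0.35 × 15.812 = 5.5342 mm/d

5.53 mm d⁻¹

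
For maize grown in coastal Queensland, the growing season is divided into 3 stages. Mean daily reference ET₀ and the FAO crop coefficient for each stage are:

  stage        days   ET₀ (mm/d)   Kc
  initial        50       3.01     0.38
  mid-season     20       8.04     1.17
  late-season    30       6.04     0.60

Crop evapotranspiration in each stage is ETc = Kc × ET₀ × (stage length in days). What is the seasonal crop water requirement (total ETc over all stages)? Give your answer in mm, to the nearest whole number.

354 mm

initial: 0.38 × 3.01 × 50 = 57.19 mm
mid-season: 1.17 × 8.04 × 20 = 188.14 mm
late-season: 0.60 × 6.04 × 30 = 108.72 mm
Seasonal total = 354.05 mm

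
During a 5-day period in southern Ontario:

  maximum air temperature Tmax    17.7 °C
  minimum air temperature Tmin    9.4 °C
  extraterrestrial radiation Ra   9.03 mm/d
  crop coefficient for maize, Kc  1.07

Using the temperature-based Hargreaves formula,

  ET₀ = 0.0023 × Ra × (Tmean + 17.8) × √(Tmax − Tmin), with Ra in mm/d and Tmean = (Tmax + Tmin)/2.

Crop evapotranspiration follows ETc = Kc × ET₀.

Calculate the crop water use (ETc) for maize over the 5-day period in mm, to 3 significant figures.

Tmean = (17.7 + 9.4)/2 = 13.55 °C
ET₀ = 0.0023 × 9.03 × (13.55 + 17.8) × √8.3 = 0.0023 × 9.03 × 31.35 × 2.8810 = 1.8758 mm/d
ETc = Kc × ET₀ = 1.07 × 1.8758 = 2.0071 mm/d
Over 5 days: 2.0071 × 5 = 10.036 mm

10.0 mm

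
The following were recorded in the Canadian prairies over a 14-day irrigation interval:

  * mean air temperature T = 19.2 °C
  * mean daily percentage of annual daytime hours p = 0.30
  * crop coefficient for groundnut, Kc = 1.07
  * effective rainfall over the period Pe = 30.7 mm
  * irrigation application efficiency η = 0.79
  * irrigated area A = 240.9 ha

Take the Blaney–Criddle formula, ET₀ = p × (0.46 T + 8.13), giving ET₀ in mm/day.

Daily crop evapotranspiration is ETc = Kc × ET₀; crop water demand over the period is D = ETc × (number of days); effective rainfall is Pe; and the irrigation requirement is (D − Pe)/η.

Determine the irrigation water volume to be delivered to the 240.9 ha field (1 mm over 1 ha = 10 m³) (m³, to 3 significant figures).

ET₀ = 0.30 × (0.46 × 19.2 + 8.13) = 0.30 × 16.962 = 5.0886 mm/d
ETc = Kc × ET₀ = 1.07 × 5.0886 = 5.4448 mm/d
Crop demand D = ETc × 14 d = 5.4448 × 14 = 76.227 mm
D − Pe = 76.227 − 30.7 = 45.527 mm
Gross irrigation = 45.527 / 0.79 = 57.629 mm
Volume = 57.629 mm × 240.9 ha × 10 = 138828.3 m³

139000 m³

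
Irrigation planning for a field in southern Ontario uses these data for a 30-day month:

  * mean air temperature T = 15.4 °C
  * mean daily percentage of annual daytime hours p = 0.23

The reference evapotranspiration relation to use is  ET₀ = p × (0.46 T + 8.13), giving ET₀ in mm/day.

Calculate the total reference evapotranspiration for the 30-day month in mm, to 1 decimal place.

105.0 mm

ET₀ = 0.23 × (0.46 × 15.4 + 8.13) = 0.23 × 15.214 = 3.4992 mm/d
Monthly total = 3.4992 × 30 = 104.976 mm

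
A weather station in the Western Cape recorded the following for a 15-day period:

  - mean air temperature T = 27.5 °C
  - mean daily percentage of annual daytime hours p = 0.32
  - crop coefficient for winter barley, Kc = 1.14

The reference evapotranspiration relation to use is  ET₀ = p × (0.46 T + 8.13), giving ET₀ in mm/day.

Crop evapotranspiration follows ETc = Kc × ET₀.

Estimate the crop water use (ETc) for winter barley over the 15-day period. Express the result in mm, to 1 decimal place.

113.7 mm

ET₀ = 0.32 × (0.46 × 27.5 + 8.13) = 0.32 × 20.780 = 6.6496 mm/d
ETc = Kc × ET₀ = 1.14 × 6.6496 = 7.5805 mm/d
Over 15 days: 7.5805 × 15 = 113.708 mm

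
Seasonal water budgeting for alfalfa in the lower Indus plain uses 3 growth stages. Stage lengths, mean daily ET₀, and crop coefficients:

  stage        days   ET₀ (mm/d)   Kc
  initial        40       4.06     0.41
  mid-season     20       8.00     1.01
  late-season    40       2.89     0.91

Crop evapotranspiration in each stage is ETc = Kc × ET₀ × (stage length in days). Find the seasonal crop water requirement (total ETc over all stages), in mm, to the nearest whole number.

333 mm

initial: 0.41 × 4.06 × 40 = 66.58 mm
mid-season: 1.01 × 8.00 × 20 = 161.60 mm
late-season: 0.91 × 2.89 × 40 = 105.20 mm
Seasonal total = 333.38 mm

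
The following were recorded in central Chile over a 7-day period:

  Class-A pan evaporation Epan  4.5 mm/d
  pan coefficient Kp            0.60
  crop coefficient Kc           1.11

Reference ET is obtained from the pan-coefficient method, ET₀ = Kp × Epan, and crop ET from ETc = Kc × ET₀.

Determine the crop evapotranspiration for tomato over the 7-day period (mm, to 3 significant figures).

21.0 mm

ET₀ = 0.60 × 4.5 = 2.7000 mm/d
ETc = Kc × ET₀ = 1.11 × 2.7000 = 2.9970 mm/d
Over 7 days: 2.9970 × 7 = 20.979 mm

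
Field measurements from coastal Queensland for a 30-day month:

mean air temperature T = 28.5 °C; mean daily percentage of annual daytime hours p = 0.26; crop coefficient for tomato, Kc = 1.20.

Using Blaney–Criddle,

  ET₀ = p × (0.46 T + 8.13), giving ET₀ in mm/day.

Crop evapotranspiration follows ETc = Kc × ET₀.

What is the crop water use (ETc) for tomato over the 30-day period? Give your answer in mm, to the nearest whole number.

ET₀ = 0.26 × (0.46 × 28.5 + 8.13) = 0.26 × 21.240 = 5.5224 mm/d
ETc = Kc × ET₀ = 1.20 × 5.5224 = 6.6269 mm/d
Over 30 days: 6.6269 × 30 = 198.807 mm

199 mm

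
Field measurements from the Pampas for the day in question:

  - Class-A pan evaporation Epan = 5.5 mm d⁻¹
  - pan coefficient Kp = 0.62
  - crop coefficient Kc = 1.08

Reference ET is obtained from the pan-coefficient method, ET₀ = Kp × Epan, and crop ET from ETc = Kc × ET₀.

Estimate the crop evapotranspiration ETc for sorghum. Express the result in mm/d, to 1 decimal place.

ET₀ = 0.62 × 5.5 = 3.4100 mm/d
ETc = Kc × ET₀ = 1.08 × 3.4100 = 3.6828 mm/d

3.7 mm/d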